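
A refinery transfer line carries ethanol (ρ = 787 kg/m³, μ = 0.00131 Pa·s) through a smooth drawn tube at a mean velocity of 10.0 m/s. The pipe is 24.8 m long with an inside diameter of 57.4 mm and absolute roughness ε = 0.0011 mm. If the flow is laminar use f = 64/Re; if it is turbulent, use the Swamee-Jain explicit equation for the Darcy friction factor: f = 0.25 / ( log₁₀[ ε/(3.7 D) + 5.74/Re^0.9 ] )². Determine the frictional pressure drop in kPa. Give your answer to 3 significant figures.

Reynolds number Re = ρVD/μ = 787 · 10 · 0.0574 / 0.00131 = 3.448e+05.
Re > 4000 → turbulent. Relative roughness ε/D = 1.1e-06/0.0574 = 1.92e-05. Swamee-Jain: f = 0.25/(log₁₀[1.92e-05/3.7 + 5.74/3.448e+05^0.9])² = 0.25/(log₁₀[5.18e-06 + 5.96e-05])² = 0.25/(-4.189)² = 0.01425.
Darcy-Weisbach: ΔP = f(L/D)(ρV²/2) = 0.01425·(24.8/0.0574)·(787·10²/2) = 0.01425·432.1·3.935e+04 = 2.422e+05 Pa.
ΔP = 2.422e+05 Pa = 242 kPa.

ΔP ≈ 242 kPa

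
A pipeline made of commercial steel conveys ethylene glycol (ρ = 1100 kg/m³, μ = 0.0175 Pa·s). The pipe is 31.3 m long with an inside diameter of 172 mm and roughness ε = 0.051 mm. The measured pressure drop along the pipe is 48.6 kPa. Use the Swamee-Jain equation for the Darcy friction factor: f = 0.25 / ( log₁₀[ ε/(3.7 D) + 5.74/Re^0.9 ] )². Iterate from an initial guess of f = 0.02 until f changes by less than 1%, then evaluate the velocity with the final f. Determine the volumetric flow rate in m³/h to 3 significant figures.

Q ≈ 395 m³/h

Rearranging Darcy-Weisbach: V = √(2·ΔP·D/(f·L·ρ)). With ε/D = 5.1e-05/0.172 = 0.000297, iterate starting from f = 0.02:
  f = 0.02 → V = √(2·4.86e+04·0.172/(0.02·31.3·1100)) = 4.927 m/s; Re = ρVD/μ = 5.327e+04; f → 0.02165
  f = 0.02165 → V = 4.735 m/s; Re = 5.12e+04; f → 0.02181
Converged (Δf/f < 1%). With the final f = 0.02181: V = √(2·4.86e+04·0.172/(0.02181·31.3·1100)) = 4.718 m/s.
Q = V·A = 4.718·(π/4·0.172²) = 0.1096 m³/s = 395 m³/h.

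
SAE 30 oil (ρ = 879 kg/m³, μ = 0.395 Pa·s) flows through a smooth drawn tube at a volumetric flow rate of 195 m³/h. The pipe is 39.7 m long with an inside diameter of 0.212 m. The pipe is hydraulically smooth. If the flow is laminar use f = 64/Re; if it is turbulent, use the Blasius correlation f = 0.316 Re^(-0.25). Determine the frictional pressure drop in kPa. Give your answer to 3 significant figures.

Q = 195 m³/h = 195/3600 = 0.05417 m³/s.
Cross-sectional area A = πD²/4 = π(0.212)²/4 = 0.0353 m²; mean velocity V = Q/A = 0.05417/0.0353 = 1.535 m/s.
Reynolds number Re = ρVD/μ = 879 · 1.535 · 0.212 / 0.395 = 723.9.
Re < 2300 → laminar flow, so f = 64/Re = 64/723.9 = 0.08841 (the turbulent correlation is not needed).
Darcy-Weisbach: ΔP = f(L/D)(ρV²/2) = 0.08841·(39.7/0.212)·(879·1.535²/2) = 0.08841·187.3·1035 = 1.713e+04 Pa.
ΔP = 1.713e+04 Pa = 17.1 kPa.

ΔP ≈ 17.1 kPa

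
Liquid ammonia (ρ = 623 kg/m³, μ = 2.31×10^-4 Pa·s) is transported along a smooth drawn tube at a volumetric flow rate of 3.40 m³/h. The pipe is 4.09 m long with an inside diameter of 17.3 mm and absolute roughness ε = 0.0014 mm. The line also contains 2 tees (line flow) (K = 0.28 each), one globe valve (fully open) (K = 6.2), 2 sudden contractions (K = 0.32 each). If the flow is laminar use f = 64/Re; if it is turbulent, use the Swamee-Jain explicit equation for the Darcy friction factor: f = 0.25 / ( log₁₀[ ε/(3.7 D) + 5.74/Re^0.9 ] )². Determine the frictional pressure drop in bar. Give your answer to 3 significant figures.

Q = 3.40 m³/h = 3.40/3600 = 0.0009444 m³/s.
Cross-sectional area A = πD²/4 = π(0.0173)²/4 = 0.0002351 m²; mean velocity V = Q/A = 0.0009444/0.0002351 = 4.018 m/s.
Reynolds number Re = ρVD/μ = 623 · 4.018 · 0.0173 / 0.000231 = 1.875e+05.
Re > 4000 → turbulent. Relative roughness ε/D = 1.4e-06/0.0173 = 8.09e-05. Swamee-Jain: f = 0.25/(log₁₀[8.09e-05/3.7 + 5.74/1.875e+05^0.9])² = 0.25/(log₁₀[2.19e-05 + 0.000103])² = 0.25/(-3.903)² = 0.01641.
Total minor-loss coefficient ΣK = 2·0.28 + 1·6.2 + 2·0.32 = 7.4.
ΔP = [f·L/D + ΣK]·(ρV²/2) = [0.01641·4.09/0.0173 + 7.4]·(623·4.018²/2) = [3.88 + 7.4]·5029 = 5.672e+04 Pa.
ΔP = 5.672e+04 Pa = 0.567 bar.

ΔP ≈ 0.567 bar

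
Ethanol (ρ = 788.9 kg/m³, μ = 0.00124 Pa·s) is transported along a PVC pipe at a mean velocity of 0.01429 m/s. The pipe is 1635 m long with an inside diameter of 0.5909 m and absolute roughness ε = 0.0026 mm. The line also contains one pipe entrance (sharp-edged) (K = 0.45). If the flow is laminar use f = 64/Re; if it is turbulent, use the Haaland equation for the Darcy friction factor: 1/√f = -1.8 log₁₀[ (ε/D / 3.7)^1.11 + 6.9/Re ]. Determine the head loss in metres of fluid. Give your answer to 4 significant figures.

h_f ≈ 0.001068 m

Reynolds number Re = ρVD/μ = 788.9 · 0.01429 · 0.5909 / 0.00124 = 5372.
Re > 4000 → turbulent. Relative roughness ε/D = 2.6e-06/0.5909 = 4.4e-06. Haaland: 1/√f = -1.8 log₁₀[(4.4e-06/3.7)^1.11 + 6.9/5372] = -1.8 log₁₀[2.65e-07 + 0.00128] = 5.204, so f = 0.03692.
Total minor-loss coefficient ΣK = 1·0.45 = 0.45.
ΔP = [f·L/D + ΣK]·(ρV²/2) = [0.03692·1635/0.5909 + 0.45]·(788.9·0.01429²/2) = [102.2 + 0.45]·0.08055 = 8.265 Pa.
Head loss h_f = ΔP/(ρg) = 8.265/(788.9·9.81) = 0.001068 m.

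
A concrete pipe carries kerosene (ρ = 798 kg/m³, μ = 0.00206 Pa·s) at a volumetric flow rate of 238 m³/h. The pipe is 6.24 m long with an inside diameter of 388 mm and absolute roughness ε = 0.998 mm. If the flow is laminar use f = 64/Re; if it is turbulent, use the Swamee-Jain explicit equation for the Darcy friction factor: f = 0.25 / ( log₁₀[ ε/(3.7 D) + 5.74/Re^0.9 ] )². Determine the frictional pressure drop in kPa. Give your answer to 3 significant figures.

ΔP ≈ 0.0542 kPa

Q = 238 m³/h = 238/3600 = 0.06611 m³/s.
Cross-sectional area A = πD²/4 = π(0.388)²/4 = 0.1182 m²; mean velocity V = Q/A = 0.06611/0.1182 = 0.5591 m/s.
Reynolds number Re = ρVD/μ = 798 · 0.5591 · 0.388 / 0.00206 = 8.404e+04.
Re > 4000 → turbulent. Relative roughness ε/D = 0.000998/0.388 = 0.00257. Swamee-Jain: f = 0.25/(log₁₀[0.00257/3.7 + 5.74/8.404e+04^0.9])² = 0.25/(log₁₀[0.000695 + 0.000212])² = 0.25/(-3.042)² = 0.02701.
Darcy-Weisbach: ΔP = f(L/D)(ρV²/2) = 0.02701·(6.24/0.388)·(798·0.5591²/2) = 0.02701·16.08·124.7 = 54.19 Pa.
ΔP = 54.19 Pa = 0.0542 kPa.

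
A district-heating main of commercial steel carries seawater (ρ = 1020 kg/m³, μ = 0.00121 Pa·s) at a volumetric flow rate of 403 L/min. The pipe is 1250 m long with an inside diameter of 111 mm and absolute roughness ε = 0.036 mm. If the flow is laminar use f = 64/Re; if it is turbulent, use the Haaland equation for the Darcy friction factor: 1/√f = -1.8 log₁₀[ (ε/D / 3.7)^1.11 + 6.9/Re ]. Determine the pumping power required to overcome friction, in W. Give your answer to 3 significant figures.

Q = 403 L/min = 403/60000 = 0.006717 m³/s.
Cross-sectional area A = πD²/4 = π(0.111)²/4 = 0.009677 m²; mean velocity V = Q/A = 0.006717/0.009677 = 0.6941 m/s.
Reynolds number Re = ρVD/μ = 1020 · 0.6941 · 0.111 / 0.00121 = 6.495e+04.
Re > 4000 → turbulent. Relative roughness ε/D = 3.6e-05/0.111 = 0.000324. Haaland: 1/√f = -1.8 log₁₀[(0.000324/3.7)^1.11 + 6.9/6.495e+04] = -1.8 log₁₀[3.14e-05 + 0.000106] = 6.95, so f = 0.0207.
Darcy-Weisbach: ΔP = f(L/D)(ρV²/2) = 0.0207·(1250/0.111)·(1020·0.6941²/2) = 0.0207·1.126e+04·245.7 = 5.728e+04 Pa.
Pumping power P = QΔP = 0.006717·5.728e+04 = 384.7 W = 385 W.

P ≈ 385 W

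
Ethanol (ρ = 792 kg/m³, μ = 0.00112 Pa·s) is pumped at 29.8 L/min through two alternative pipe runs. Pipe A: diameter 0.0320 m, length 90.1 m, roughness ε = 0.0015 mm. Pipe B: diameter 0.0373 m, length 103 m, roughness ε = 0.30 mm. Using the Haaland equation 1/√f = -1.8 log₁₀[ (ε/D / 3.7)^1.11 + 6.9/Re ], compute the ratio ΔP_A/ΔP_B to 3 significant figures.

ΔP_A/ΔP_B ≈ 1.33

Pipe A: V = Q/A = 0.0004967/0.0008042 = 0.6176 m/s; Re = 1.397e+04; ε/D = 4.69e-05; Haaland → f = 0.02829; ΔP_A = f(L/D)(ρV²/2) = 1.203e+04 Pa.
Pipe B: V = Q/A = 0.0004967/0.001093 = 0.4545 m/s; Re = 1.199e+04; ε/D = 0.00804; Haaland → f = 0.04011; ΔP_B = f(L/D)(ρV²/2) = 9062 Pa.
ΔP_A/ΔP_B = 1.203e+04/9062 = 1.33.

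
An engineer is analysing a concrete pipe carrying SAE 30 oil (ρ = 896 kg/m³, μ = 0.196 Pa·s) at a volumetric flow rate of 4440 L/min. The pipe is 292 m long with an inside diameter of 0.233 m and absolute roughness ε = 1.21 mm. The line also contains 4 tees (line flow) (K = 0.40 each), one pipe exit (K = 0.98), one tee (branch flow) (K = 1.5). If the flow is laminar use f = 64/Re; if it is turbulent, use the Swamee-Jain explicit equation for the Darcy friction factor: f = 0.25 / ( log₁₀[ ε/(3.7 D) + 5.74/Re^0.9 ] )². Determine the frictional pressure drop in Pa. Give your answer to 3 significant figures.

ΔP ≈ 64100 Pa

Q = 4440 L/min = 4440/60000 = 0.074 m³/s.
Cross-sectional area A = πD²/4 = π(0.233)²/4 = 0.04264 m²; mean velocity V = Q/A = 0.074/0.04264 = 1.736 m/s.
Reynolds number Re = ρVD/μ = 896 · 1.736 · 0.233 / 0.196 = 1849.
Re < 2300 → laminar flow, so f = 64/Re = 64/1849 = 0.03462 (the turbulent correlation is not needed).
Total minor-loss coefficient ΣK = 4·0.4 + 1·0.98 + 1·1.5 = 4.08.
ΔP = [f·L/D + ΣK]·(ρV²/2) = [0.03462·292/0.233 + 4.08]·(896·1.736²/2) = [43.39 + 4.08]·1349 = 6.405e+04 Pa.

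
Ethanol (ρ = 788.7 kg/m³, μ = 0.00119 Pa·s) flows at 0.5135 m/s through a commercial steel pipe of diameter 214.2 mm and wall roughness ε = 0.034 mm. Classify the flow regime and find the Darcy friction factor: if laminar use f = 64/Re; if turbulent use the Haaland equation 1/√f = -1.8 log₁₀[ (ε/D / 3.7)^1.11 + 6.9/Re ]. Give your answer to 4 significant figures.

Re = ρVD/μ = 788.7·0.5135·0.2142/0.00119 = 7.29e+04.
Re > 4000 → turbulent. ε/D = 3.4e-05/0.2142 = 0.000159; Haaland: 1/√f = -1.8 log₁₀[1.42e-05 + 9.47e-05] = 7.134, so f = 0.01965.

f ≈ 0.01965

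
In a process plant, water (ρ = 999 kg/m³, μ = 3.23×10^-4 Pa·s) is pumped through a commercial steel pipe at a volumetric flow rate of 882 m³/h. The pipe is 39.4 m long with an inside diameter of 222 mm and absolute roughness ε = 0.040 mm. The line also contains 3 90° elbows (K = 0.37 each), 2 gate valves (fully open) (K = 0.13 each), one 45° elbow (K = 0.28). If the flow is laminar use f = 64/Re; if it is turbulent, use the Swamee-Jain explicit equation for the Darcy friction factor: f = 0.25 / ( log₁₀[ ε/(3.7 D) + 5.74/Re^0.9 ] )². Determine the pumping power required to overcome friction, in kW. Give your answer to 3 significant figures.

P ≈ 20.1 kW

Q = 882 m³/h = 882/3600 = 0.245 m³/s.
Cross-sectional area A = πD²/4 = π(0.222)²/4 = 0.03871 m²; mean velocity V = Q/A = 0.245/0.03871 = 6.33 m/s.
Reynolds number Re = ρVD/μ = 999 · 6.33 · 0.222 / 0.000323 = 4.346e+06.
Re > 4000 → turbulent. Relative roughness ε/D = 4e-05/0.222 = 0.00018. Swamee-Jain: f = 0.25/(log₁₀[0.00018/3.7 + 5.74/4.346e+06^0.9])² = 0.25/(log₁₀[4.87e-05 + 6.09e-06])² = 0.25/(-4.261)² = 0.01377.
Total minor-loss coefficient ΣK = 3·0.37 + 2·0.13 + 1·0.28 = 1.65.
ΔP = [f·L/D + ΣK]·(ρV²/2) = [0.01377·39.4/0.222 + 1.65]·(999·6.33²/2) = [2.443 + 1.65]·2.001e+04 = 8.191e+04 Pa.
Pumping power P = QΔP = 0.245·8.191e+04 = 20070 W = 20.1 kW.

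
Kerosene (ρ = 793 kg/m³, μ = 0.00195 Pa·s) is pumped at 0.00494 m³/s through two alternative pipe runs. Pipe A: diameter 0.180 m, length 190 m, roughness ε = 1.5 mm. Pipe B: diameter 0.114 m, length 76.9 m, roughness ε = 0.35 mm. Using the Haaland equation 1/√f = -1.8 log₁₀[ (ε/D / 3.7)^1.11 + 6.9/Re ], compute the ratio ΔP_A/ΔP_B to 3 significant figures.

Pipe A: V = Q/A = 0.00494/0.02545 = 0.1941 m/s; Re = 1.421e+04; ε/D = 0.00833; Haaland → f = 0.03977; ΔP_A = f(L/D)(ρV²/2) = 627.3 Pa.
Pipe B: V = Q/A = 0.00494/0.01021 = 0.484 m/s; Re = 2.244e+04; ε/D = 0.00307; Haaland → f = 0.03086; ΔP_B = f(L/D)(ρV²/2) = 1933 Pa.
ΔP_A/ΔP_B = 627.3/1933 = 0.324.

ΔP_A/ΔP_B ≈ 0.324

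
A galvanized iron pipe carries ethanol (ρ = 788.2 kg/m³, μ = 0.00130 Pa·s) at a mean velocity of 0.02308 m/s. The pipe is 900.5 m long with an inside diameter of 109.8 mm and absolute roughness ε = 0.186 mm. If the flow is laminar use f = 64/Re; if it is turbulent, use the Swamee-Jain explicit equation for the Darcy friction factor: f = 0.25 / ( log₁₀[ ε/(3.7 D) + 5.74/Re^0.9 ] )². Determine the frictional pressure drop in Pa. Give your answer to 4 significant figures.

ΔP ≈ 71.71 Pa

Reynolds number Re = ρVD/μ = 788.2 · 0.02308 · 0.1098 / 0.0013 = 1536.
Re < 2300 → laminar flow, so f = 64/Re = 64/1536 = 0.04165 (the turbulent correlation is not needed).
Darcy-Weisbach: ΔP = f(L/D)(ρV²/2) = 0.04165·(900.5/0.1098)·(788.2·0.02308²/2) = 0.04165·8201·0.2099 = 71.71 Pa.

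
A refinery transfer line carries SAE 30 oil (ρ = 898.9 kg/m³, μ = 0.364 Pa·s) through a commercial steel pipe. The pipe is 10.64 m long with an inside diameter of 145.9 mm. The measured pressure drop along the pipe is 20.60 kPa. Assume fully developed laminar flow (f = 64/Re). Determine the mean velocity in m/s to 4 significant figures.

For laminar flow, f = 64/Re with Re = ρVD/μ, so Darcy-Weisbach reduces to ΔP = 32μLV/D². Solving for V: V = ΔP·D²/(32μL) = 2.06e+04·(0.1459)²/(32·0.364·10.64) = 3.538 m/s.
Check: Re = ρVD/μ = 898.9·3.538·0.1459/0.364 = 1275 < 2300, so the laminar assumption holds.

V ≈ 3.538 m/s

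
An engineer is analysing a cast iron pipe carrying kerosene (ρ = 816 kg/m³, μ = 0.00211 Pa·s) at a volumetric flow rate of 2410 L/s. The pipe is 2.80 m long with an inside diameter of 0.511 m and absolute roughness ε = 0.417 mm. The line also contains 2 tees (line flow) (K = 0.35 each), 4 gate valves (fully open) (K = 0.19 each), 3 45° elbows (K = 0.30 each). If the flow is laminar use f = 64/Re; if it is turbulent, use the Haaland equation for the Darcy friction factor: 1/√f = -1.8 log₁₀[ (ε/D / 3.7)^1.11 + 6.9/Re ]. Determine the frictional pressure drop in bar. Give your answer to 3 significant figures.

Q = 2410 L/s = 2410/1000 = 2.41 m³/s.
Cross-sectional area A = πD²/4 = π(0.511)²/4 = 0.2051 m²; mean velocity V = Q/A = 2.41/0.2051 = 11.75 m/s.
Reynolds number Re = ρVD/μ = 816 · 11.75 · 0.511 / 0.00211 = 2.322e+06.
Re > 4000 → turbulent. Relative roughness ε/D = 0.000417/0.511 = 0.000816. Haaland: 1/√f = -1.8 log₁₀[(0.000816/3.7)^1.11 + 6.9/2.322e+06] = -1.8 log₁₀[8.74e-05 + 2.97e-06] = 7.28, so f = 0.01887.
Total minor-loss coefficient ΣK = 2·0.35 + 4·0.19 + 3·0.3 = 2.36.
ΔP = [f·L/D + ΣK]·(ρV²/2) = [0.01887·2.8/0.511 + 2.36]·(816·11.75²/2) = [0.1034 + 2.36]·5.634e+04 = 1.388e+05 Pa.
ΔP = 1.388e+05 Pa = 1.39 bar.

ΔP ≈ 1.39 bar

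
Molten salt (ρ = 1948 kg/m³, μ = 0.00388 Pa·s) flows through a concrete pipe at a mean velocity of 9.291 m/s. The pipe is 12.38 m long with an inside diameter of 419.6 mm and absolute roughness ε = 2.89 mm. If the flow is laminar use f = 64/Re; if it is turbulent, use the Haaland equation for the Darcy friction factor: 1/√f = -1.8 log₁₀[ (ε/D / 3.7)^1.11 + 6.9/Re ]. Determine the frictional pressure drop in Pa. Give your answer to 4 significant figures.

Reynolds number Re = ρVD/μ = 1948 · 9.291 · 0.4196 / 0.00388 = 1.957e+06.
Re > 4000 → turbulent. Relative roughness ε/D = 0.00289/0.4196 = 0.00689. Haaland: 1/√f = -1.8 log₁₀[(0.00689/3.7)^1.11 + 6.9/1.957e+06] = -1.8 log₁₀[0.000932 + 3.53e-06] = 5.452, so f = 0.03364.
Darcy-Weisbach: ΔP = f(L/D)(ρV²/2) = 0.03364·(12.38/0.4196)·(1948·9.291²/2) = 0.03364·29.5·8.408e+04 = 8.346e+04 Pa.

ΔP ≈ 83460 Pa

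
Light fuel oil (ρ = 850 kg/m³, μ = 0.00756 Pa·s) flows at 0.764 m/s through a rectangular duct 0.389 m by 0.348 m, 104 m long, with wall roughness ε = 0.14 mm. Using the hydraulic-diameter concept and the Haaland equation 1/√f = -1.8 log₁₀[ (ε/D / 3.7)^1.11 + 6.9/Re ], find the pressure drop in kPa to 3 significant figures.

ΔP ≈ 1.68 kPa

Hydraulic diameter D_h = 4A/P = 4·(0.389·0.348)/(2·(0.389+0.348)) = 0.5415/1.474 = 0.3674 m.
Re = ρVD_h/μ = 850·0.764·0.3674/0.00756 = 3.156e+04.
ε/D_h = 0.00014/0.3674 = 0.000381; Haaland gives 1/√f = -1.8 log₁₀[3.75e-05+0.000219] = 6.465, so f = 0.02393.
ΔP = f(L/D_h)(ρV²/2) = 0.02393·104/0.3674·248.1 = 1680 Pa.
ΔP = 1.68 kPa.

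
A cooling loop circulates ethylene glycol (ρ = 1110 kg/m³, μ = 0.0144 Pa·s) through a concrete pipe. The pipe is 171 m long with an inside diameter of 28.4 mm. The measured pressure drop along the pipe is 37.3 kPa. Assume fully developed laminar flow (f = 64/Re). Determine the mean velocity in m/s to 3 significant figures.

V ≈ 0.382 m/s

For laminar flow, f = 64/Re with Re = ρVD/μ, so Darcy-Weisbach reduces to ΔP = 32μLV/D². Solving for V: V = ΔP·D²/(32μL) = 3.73e+04·(0.0284)²/(32·0.0144·171) = 0.3818 m/s.
Check: Re = ρVD/μ = 1110·0.3818·0.0284/0.0144 = 835.8 < 2300, so the laminar assumption holds.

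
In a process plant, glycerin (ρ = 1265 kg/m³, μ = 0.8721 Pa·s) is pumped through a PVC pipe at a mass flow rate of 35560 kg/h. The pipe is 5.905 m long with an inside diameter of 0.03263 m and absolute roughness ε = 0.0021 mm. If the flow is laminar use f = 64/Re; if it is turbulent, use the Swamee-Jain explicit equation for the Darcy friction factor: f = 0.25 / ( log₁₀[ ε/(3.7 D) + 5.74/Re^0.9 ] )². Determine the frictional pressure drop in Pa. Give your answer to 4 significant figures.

ṁ = 35560 kg/h = 35560/3600 = 9.878 kg/s.
A = πD²/4 = π(0.03263)²/4 = 0.0008362 m²; mean velocity V = ṁ/(ρA) = 9.878/(1265 · 0.0008362) = 9.338 m/s.
Reynolds number Re = ρVD/μ = 1265 · 9.338 · 0.03263 / 0.872 = 442.
Re < 2300 → laminar flow, so f = 64/Re = 64/442 = 0.1448 (the turbulent correlation is not needed).
Darcy-Weisbach: ΔP = f(L/D)(ρV²/2) = 0.1448·(5.905/0.03263)·(1265·9.338²/2) = 0.1448·181·5.515e+04 = 1.445e+06 Pa.

ΔP ≈ 1445000 Pa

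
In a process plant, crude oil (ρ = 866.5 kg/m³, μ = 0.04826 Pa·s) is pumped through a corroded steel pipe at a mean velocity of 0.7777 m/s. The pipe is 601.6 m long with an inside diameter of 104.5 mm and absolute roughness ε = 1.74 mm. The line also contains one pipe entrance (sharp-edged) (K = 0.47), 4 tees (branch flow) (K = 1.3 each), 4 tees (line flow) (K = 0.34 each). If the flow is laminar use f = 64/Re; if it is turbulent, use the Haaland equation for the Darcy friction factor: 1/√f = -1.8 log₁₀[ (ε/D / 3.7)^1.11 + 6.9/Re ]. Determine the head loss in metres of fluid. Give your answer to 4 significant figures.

Reynolds number Re = ρVD/μ = 866.5 · 0.7777 · 0.1045 / 0.0483 = 1459.
Re < 2300 → laminar flow, so f = 64/Re = 64/1459 = 0.04386 (the turbulent correlation is not needed).
Total minor-loss coefficient ΣK = 1·0.47 + 4·1.3 + 4·0.34 = 7.03.
ΔP = [f·L/D + ΣK]·(ρV²/2) = [0.04386·601.6/0.1045 + 7.03]·(866.5·0.7777²/2) = [252.5 + 7.03]·262 = 6.801e+04 Pa.
Head loss h_f = ΔP/(ρg) = 6.801e+04/(866.5·9.81) = 8.000 m.

h_f ≈ 8.000 m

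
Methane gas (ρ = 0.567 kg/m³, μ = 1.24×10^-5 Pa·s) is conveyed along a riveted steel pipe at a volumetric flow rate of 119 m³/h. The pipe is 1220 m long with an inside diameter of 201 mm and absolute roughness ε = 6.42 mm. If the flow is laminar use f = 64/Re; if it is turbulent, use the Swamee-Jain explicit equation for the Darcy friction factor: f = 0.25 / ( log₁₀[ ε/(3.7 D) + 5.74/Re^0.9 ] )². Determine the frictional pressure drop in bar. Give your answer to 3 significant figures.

Q = 119 m³/h = 119/3600 = 0.03306 m³/s.
Cross-sectional area A = πD²/4 = π(0.201)²/4 = 0.03173 m²; mean velocity V = Q/A = 0.03306/0.03173 = 1.042 m/s.
Reynolds number Re = ρVD/μ = 0.567 · 1.042 · 0.201 / 1.24e-05 = 9575.
Re > 4000 → turbulent. Relative roughness ε/D = 0.00642/0.201 = 0.0319. Swamee-Jain: f = 0.25/(log₁₀[0.0319/3.7 + 5.74/9575^0.9])² = 0.25/(log₁₀[0.00863 + 0.0015])² = 0.25/(-1.994)² = 0.06286.
Darcy-Weisbach: ΔP = f(L/D)(ρV²/2) = 0.06286·(1220/0.201)·(0.567·1.042²/2) = 0.06286·6070·0.3077 = 117.4 Pa.
ΔP = 117.4 Pa = 0.00117 bar.

ΔP ≈ 0.00117 bar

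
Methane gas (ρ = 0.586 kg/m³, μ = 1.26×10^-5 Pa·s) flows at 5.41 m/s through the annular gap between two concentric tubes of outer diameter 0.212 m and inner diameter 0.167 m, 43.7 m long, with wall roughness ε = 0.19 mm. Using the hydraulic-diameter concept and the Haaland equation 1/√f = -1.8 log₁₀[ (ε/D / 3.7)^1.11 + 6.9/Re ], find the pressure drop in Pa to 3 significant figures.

Hydraulic diameter D_h = 4A/P = D_o - D_i = 0.212 - 0.167 = 0.045 m.
Re = ρVD_h/μ = 0.586·5.41·0.045/1.26e-05 = 1.132e+04.
ε/D_h = 0.00019/0.045 = 0.00422; Haaland gives 1/√f = -1.8 log₁₀[0.000542+0.000609] = 5.29, so f = 0.03573.
ΔP = f(L/D_h)(ρV²/2) = 0.03573·43.7/0.045·8.576 = 297.6 Pa.

ΔP ≈ 298 Pa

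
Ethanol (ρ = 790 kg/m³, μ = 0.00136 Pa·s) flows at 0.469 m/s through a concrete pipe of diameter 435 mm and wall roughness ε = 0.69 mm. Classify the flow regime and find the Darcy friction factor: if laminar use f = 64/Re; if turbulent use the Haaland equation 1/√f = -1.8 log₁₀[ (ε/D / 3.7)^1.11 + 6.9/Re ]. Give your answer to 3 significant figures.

Re = ρVD/μ = 790·0.469·0.435/0.00136 = 1.185e+05.
Re > 4000 → turbulent. ε/D = 0.00069/0.435 = 0.00159; Haaland: 1/√f = -1.8 log₁₀[0.000183 + 5.82e-05] = 6.513, so f = 0.02358.

f ≈ 0.0236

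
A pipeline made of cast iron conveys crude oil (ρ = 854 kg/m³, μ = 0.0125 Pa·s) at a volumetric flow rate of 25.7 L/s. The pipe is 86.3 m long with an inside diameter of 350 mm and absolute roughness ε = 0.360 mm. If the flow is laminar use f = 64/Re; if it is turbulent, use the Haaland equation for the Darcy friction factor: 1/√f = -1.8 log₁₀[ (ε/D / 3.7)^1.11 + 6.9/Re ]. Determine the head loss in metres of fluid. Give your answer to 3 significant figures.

Q = 25.7 L/s = 25.7/1000 = 0.0257 m³/s.
Cross-sectional area A = πD²/4 = π(0.35)²/4 = 0.09621 m²; mean velocity V = Q/A = 0.0257/0.09621 = 0.2671 m/s.
Reynolds number Re = ρVD/μ = 854 · 0.2671 · 0.35 / 0.0125 = 6387.
Re > 4000 → turbulent. Relative roughness ε/D = 0.00036/0.35 = 0.00103. Haaland: 1/√f = -1.8 log₁₀[(0.00103/3.7)^1.11 + 6.9/6387] = -1.8 log₁₀[0.000113 + 0.00108] = 5.262, so f = 0.03612.
Darcy-Weisbach: ΔP = f(L/D)(ρV²/2) = 0.03612·(86.3/0.35)·(854·0.2671²/2) = 0.03612·246.6·30.47 = 271.3 Pa.
Head loss h_f = ΔP/(ρg) = 271.3/(854·9.81) = 0.0324 m.

h_f ≈ 0.0324 m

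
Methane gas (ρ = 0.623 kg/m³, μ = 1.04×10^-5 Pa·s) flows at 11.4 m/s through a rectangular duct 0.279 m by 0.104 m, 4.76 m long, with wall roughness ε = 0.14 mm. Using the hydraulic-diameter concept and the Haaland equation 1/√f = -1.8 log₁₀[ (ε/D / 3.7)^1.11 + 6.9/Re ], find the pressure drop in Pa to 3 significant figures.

ΔP ≈ 27.5 Pa

Hydraulic diameter D_h = 4A/P = 4·(0.279·0.104)/(2·(0.279+0.104)) = 0.1161/0.766 = 0.1515 m.
Re = ρVD_h/μ = 0.623·11.4·0.1515/1.04e-05 = 1.035e+05.
ε/D_h = 0.00014/0.1515 = 0.000924; Haaland gives 1/√f = -1.8 log₁₀[0.0001+6.67e-05] = 6.799, so f = 0.02163.
ΔP = f(L/D_h)(ρV²/2) = 0.02163·4.76/0.1515·40.48 = 27.51 Pa.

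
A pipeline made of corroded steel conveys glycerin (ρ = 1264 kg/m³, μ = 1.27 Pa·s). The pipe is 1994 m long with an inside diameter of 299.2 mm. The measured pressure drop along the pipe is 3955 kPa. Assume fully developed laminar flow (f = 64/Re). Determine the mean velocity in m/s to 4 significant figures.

V ≈ 4.369 m/s

For laminar flow, f = 64/Re with Re = ρVD/μ, so Darcy-Weisbach reduces to ΔP = 32μLV/D². Solving for V: V = ΔP·D²/(32μL) = 3.955e+06·(0.2992)²/(32·1.27·1994) = 4.369 m/s.
Check: Re = ρVD/μ = 1264·4.369·0.2992/1.27 = 1301 < 2300, so the laminar assumption holds.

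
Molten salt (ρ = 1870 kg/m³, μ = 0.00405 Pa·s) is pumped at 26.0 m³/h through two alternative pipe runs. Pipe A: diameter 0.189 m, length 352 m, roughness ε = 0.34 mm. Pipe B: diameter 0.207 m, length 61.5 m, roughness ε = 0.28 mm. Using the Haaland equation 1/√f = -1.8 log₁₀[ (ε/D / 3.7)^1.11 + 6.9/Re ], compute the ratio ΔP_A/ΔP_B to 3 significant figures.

ΔP_A/ΔP_B ≈ 9.15

Pipe A: V = Q/A = 0.007222/0.02806 = 0.2574 m/s; Re = 2.246e+04; ε/D = 0.0018; Haaland → f = 0.02858; ΔP_A = f(L/D)(ρV²/2) = 3298 Pa.
Pipe B: V = Q/A = 0.007222/0.03365 = 0.2146 m/s; Re = 2.051e+04; ε/D = 0.00135; Haaland → f = 0.02817; ΔP_B = f(L/D)(ρV²/2) = 360.4 Pa.
ΔP_A/ΔP_B = 3298/360.4 = 9.15.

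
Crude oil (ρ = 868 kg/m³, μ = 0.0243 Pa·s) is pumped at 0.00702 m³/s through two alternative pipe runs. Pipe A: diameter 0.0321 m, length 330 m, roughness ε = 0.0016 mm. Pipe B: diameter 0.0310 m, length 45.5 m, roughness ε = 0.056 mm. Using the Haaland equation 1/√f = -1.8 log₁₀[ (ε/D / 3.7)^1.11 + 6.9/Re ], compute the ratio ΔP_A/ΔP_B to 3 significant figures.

ΔP_A/ΔP_B ≈ 5.71

Pipe A: V = Q/A = 0.00702/0.0008093 = 8.674 m/s; Re = 9946; ε/D = 4.98e-05; Haaland → f = 0.03098; ΔP_A = f(L/D)(ρV²/2) = 1.04e+07 Pa.
Pipe B: V = Q/A = 0.00702/0.0007548 = 9.301 m/s; Re = 1.03e+04; ε/D = 0.00181; Haaland → f = 0.03307; ΔP_B = f(L/D)(ρV²/2) = 1.822e+06 Pa.
ΔP_A/ΔP_B = 1.04e+07/1.822e+06 = 5.71.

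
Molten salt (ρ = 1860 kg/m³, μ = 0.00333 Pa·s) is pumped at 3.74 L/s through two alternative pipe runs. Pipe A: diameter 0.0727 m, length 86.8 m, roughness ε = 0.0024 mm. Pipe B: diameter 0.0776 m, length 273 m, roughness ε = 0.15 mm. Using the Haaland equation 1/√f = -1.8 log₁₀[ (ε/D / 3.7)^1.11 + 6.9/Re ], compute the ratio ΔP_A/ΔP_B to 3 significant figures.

Pipe A: V = Q/A = 0.00374/0.004151 = 0.901 m/s; Re = 3.659e+04; ε/D = 3.3e-05; Haaland → f = 0.02232; ΔP_A = f(L/D)(ρV²/2) = 2.012e+04 Pa.
Pipe B: V = Q/A = 0.00374/0.004729 = 0.7908 m/s; Re = 3.428e+04; ε/D = 0.00193; Haaland → f = 0.02721; ΔP_B = f(L/D)(ρV²/2) = 5.568e+04 Pa.
ΔP_A/ΔP_B = 2.012e+04/5.568e+04 = 0.361.

ΔP_A/ΔP_B ≈ 0.361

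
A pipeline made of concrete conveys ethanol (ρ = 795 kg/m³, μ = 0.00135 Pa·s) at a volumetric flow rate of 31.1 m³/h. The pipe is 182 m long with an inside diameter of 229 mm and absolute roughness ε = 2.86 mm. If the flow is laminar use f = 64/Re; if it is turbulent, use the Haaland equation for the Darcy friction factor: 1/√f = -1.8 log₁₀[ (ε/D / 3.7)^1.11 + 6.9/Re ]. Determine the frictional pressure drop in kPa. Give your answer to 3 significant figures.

ΔP ≈ 0.593 kPa

Q = 31.1 m³/h = 31.1/3600 = 0.008639 m³/s.
Cross-sectional area A = πD²/4 = π(0.229)²/4 = 0.04119 m²; mean velocity V = Q/A = 0.008639/0.04119 = 0.2097 m/s.
Reynolds number Re = ρVD/μ = 795 · 0.2097 · 0.229 / 0.00135 = 2.829e+04.
Re > 4000 → turbulent. Relative roughness ε/D = 0.00286/0.229 = 0.0125. Haaland: 1/√f = -1.8 log₁₀[(0.0125/3.7)^1.11 + 6.9/2.829e+04] = -1.8 log₁₀[0.0018 + 0.000244] = 4.839, so f = 0.0427.
Darcy-Weisbach: ΔP = f(L/D)(ρV²/2) = 0.0427·(182/0.229)·(795·0.2097²/2) = 0.0427·794.8·17.49 = 593.5 Pa.
ΔP = 593.5 Pa = 0.593 kPa.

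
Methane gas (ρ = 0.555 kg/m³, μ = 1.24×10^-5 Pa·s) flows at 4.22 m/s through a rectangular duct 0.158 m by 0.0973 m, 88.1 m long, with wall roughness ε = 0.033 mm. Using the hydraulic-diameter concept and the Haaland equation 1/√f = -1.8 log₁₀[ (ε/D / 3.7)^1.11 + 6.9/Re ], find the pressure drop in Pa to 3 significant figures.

ΔP ≈ 92.0 Pa

Hydraulic diameter D_h = 4A/P = 4·(0.158·0.0973)/(2·(0.158+0.0973)) = 0.06149/0.5106 = 0.1204 m.
Re = ρVD_h/μ = 0.555·4.22·0.1204/1.24e-05 = 2.275e+04.
ε/D_h = 3.3e-05/0.1204 = 0.000274; Haaland gives 1/√f = -1.8 log₁₀[2.6e-05+0.000303] = 6.268, so f = 0.02545.
ΔP = f(L/D_h)(ρV²/2) = 0.02545·88.1/0.1204·4.942 = 92.01 Pa.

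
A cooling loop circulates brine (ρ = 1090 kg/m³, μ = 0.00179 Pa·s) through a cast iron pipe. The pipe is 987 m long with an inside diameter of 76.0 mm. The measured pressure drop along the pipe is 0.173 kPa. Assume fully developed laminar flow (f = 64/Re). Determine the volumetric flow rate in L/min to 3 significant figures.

Q ≈ 4.81 L/min

For laminar flow, f = 64/Re with Re = ρVD/μ, so Darcy-Weisbach reduces to ΔP = 32μLV/D². Solving for V: V = ΔP·D²/(32μL) = 173·(0.076)²/(32·0.00179·987) = 0.01767 m/s.
Check: Re = ρVD/μ = 1090·0.01767·0.076/0.00179 = 818 < 2300, so the laminar assumption holds.
Q = V·A = 0.01767·(π/4·0.076²) = 8.018e-05 m³/s = 4.81 L/min.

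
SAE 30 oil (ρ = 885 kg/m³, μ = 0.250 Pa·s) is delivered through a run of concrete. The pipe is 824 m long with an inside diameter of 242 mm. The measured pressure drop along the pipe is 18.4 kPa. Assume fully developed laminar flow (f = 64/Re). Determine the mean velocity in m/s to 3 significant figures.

V ≈ 0.163 m/s

For laminar flow, f = 64/Re with Re = ρVD/μ, so Darcy-Weisbach reduces to ΔP = 32μLV/D². Solving for V: V = ΔP·D²/(32μL) = 1.84e+04·(0.242)²/(32·0.25·824) = 0.1635 m/s.
Check: Re = ρVD/μ = 885·0.1635·0.242/0.25 = 140 < 2300, so the laminar assumption holds.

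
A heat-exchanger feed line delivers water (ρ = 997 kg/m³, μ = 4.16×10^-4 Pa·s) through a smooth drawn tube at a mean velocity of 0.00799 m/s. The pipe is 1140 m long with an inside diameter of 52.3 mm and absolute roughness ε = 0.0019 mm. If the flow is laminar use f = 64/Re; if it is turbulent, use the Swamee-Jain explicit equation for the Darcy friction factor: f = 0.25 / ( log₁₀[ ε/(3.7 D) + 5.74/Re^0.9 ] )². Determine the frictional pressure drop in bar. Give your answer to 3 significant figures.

Reynolds number Re = ρVD/μ = 997 · 0.00799 · 0.0523 / 0.000416 = 1001.
Re < 2300 → laminar flow, so f = 64/Re = 64/1001 = 0.0639 (the turbulent correlation is not needed).
Darcy-Weisbach: ΔP = f(L/D)(ρV²/2) = 0.0639·(1140/0.0523)·(997·0.00799²/2) = 0.0639·2.18e+04·0.03182 = 44.33 Pa.
ΔP = 44.33 Pa = 4.43×10^-4 bar.

ΔP ≈ 4.43×10^-4 bar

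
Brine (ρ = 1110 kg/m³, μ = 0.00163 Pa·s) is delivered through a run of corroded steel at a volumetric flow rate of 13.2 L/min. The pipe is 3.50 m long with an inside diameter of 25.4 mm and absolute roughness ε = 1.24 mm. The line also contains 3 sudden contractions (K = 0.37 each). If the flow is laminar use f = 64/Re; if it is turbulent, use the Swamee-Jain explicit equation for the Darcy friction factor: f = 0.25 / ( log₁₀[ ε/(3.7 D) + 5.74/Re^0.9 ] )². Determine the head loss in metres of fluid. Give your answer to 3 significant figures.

h_f ≈ 0.110 m

Q = 13.2 L/min = 13.2/60000 = 0.00022 m³/s.
Cross-sectional area A = πD²/4 = π(0.0254)²/4 = 0.0005067 m²; mean velocity V = Q/A = 0.00022/0.0005067 = 0.4342 m/s.
Reynolds number Re = ρVD/μ = 1110 · 0.4342 · 0.0254 / 0.00163 = 7510.
Re > 4000 → turbulent. Relative roughness ε/D = 0.00124/0.0254 = 0.0488. Swamee-Jain: f = 0.25/(log₁₀[0.0488/3.7 + 5.74/7510^0.9])² = 0.25/(log₁₀[0.0132 + 0.00187])² = 0.25/(-1.822)² = 0.07529.
Total minor-loss coefficient ΣK = 3·0.37 = 1.11.
ΔP = [f·L/D + ΣK]·(ρV²/2) = [0.07529·3.5/0.0254 + 1.11]·(1110·0.4342²/2) = [10.38 + 1.11]·104.6 = 1202 Pa.
Head loss h_f = ΔP/(ρg) = 1202/(1110·9.81) = 0.110 m.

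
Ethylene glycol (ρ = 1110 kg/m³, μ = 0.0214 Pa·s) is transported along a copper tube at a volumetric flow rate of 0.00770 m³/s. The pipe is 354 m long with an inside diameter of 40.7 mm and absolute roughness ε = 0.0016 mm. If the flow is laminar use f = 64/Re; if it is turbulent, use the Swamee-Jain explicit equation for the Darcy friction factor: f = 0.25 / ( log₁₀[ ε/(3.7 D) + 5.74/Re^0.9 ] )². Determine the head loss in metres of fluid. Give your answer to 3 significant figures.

Cross-sectional area A = πD²/4 = π(0.0407)²/4 = 0.001301 m²; mean velocity V = Q/A = 0.0077/0.001301 = 5.919 m/s.
Reynolds number Re = ρVD/μ = 1110 · 5.919 · 0.0407 / 0.0214 = 1.249e+04.
Re > 4000 → turbulent. Relative roughness ε/D = 1.6e-06/0.0407 = 3.93e-05. Swamee-Jain: f = 0.25/(log₁₀[3.93e-05/3.7 + 5.74/1.249e+04^0.9])² = 0.25/(log₁₀[1.06e-05 + 0.00118])² = 0.25/(-2.924)² = 0.02924.
Darcy-Weisbach: ΔP = f(L/D)(ρV²/2) = 0.02924·(354/0.0407)·(1110·5.919²/2) = 0.02924·8698·1.944e+04 = 4.944e+06 Pa.
Head loss h_f = ΔP/(ρg) = 4.944e+06/(1110·9.81) = 454 m.

h_f ≈ 454 m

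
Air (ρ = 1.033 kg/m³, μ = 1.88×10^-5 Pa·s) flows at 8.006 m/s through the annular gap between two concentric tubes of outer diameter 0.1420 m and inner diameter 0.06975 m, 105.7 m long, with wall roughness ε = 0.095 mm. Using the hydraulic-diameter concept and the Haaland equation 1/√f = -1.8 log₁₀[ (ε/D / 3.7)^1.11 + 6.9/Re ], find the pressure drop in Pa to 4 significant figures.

Hydraulic diameter D_h = 4A/P = D_o - D_i = 0.142 - 0.06975 = 0.07225 m.
Re = ρVD_h/μ = 1.033·8.006·0.07225/1.88e-05 = 3.178e+04.
ε/D_h = 9.5e-05/0.07225 = 0.00131; Haaland gives 1/√f = -1.8 log₁₀[0.000148+0.000217] = 6.187, so f = 0.02612.
ΔP = f(L/D_h)(ρV²/2) = 0.02612·105.7/0.07225·33.11 = 1265 Pa.

ΔP ≈ 1265 Pa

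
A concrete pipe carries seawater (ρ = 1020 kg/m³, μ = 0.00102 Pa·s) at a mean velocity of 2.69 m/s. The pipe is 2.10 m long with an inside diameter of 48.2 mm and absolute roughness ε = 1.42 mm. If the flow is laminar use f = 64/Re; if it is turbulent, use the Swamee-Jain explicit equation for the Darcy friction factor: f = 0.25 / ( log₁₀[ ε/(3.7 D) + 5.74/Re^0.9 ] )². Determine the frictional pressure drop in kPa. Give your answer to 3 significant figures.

ΔP ≈ 9.19 kPa

Reynolds number Re = ρVD/μ = 1020 · 2.69 · 0.0482 / 0.00102 = 1.297e+05.
Re > 4000 → turbulent. Relative roughness ε/D = 0.00142/0.0482 = 0.0295. Swamee-Jain: f = 0.25/(log₁₀[0.0295/3.7 + 5.74/1.297e+05^0.9])² = 0.25/(log₁₀[0.00796 + 0.000144])² = 0.25/(-2.091)² = 0.05717.
Darcy-Weisbach: ΔP = f(L/D)(ρV²/2) = 0.05717·(2.1/0.0482)·(1020·2.69²/2) = 0.05717·43.57·3690 = 9192 Pa.
ΔP = 9192 Pa = 9.19 kPa.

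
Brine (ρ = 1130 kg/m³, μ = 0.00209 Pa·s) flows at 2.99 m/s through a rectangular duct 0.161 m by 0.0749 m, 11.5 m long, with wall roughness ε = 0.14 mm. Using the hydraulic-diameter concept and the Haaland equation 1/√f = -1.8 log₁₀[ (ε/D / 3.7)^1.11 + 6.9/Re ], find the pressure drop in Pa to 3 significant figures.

ΔP ≈ 12800 Pa

Hydraulic diameter D_h = 4A/P = 4·(0.161·0.0749)/(2·(0.161+0.0749)) = 0.04824/0.4718 = 0.1022 m.
Re = ρVD_h/μ = 1130·2.99·0.1022/0.00209 = 1.653e+05.
ε/D_h = 0.00014/0.1022 = 0.00137; Haaland gives 1/√f = -1.8 log₁₀[0.000155+4.17e-05] = 6.67, so f = 0.02248.
ΔP = f(L/D_h)(ρV²/2) = 0.02248·11.5/0.1022·5051 = 1.277e+04 Pa.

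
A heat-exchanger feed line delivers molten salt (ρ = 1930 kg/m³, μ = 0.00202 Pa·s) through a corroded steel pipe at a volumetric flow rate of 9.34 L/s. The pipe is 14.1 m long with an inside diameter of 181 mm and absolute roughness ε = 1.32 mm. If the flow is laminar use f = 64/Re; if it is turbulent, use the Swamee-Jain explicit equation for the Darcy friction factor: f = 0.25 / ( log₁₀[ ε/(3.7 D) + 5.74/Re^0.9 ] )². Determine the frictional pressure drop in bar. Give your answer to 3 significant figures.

ΔP ≈ 0.00353 bar

Q = 9.34 L/s = 9.34/1000 = 0.00934 m³/s.
Cross-sectional area A = πD²/4 = π(0.181)²/4 = 0.02573 m²; mean velocity V = Q/A = 0.00934/0.02573 = 0.363 m/s.
Reynolds number Re = ρVD/μ = 1930 · 0.363 · 0.181 / 0.00202 = 6.277e+04.
Re > 4000 → turbulent. Relative roughness ε/D = 0.00132/0.181 = 0.00729. Swamee-Jain: f = 0.25/(log₁₀[0.00729/3.7 + 5.74/6.277e+04^0.9])² = 0.25/(log₁₀[0.00197 + 0.000276])² = 0.25/(-2.648)² = 0.03564.
Darcy-Weisbach: ΔP = f(L/D)(ρV²/2) = 0.03564·(14.1/0.181)·(1930·0.363²/2) = 0.03564·77.9·127.2 = 353.1 Pa.
ΔP = 353.1 Pa = 0.00353 bar.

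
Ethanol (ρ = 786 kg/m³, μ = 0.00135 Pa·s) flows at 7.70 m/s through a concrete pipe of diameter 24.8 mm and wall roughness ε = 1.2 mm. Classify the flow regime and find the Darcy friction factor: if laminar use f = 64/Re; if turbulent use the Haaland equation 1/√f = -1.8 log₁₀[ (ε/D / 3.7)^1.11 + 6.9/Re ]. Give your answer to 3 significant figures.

f ≈ 0.0708

Re = ρVD/μ = 786·7.7·0.0248/0.00135 = 1.112e+05.
Re > 4000 → turbulent. ε/D = 0.0012/0.0248 = 0.0484; Haaland: 1/√f = -1.8 log₁₀[0.00812 + 6.21e-05] = 3.757, so f = 0.07084.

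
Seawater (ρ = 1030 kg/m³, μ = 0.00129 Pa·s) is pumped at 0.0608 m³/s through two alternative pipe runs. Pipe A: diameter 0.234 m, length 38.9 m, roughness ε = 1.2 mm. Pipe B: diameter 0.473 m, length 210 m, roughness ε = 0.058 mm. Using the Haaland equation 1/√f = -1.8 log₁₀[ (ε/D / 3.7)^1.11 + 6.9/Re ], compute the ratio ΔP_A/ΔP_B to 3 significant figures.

Pipe A: V = Q/A = 0.0608/0.04301 = 1.414 m/s; Re = 2.641e+05; ε/D = 0.00513; Haaland → f = 0.03099; ΔP_A = f(L/D)(ρV²/2) = 5302 Pa.
Pipe B: V = Q/A = 0.0608/0.1757 = 0.346 m/s; Re = 1.307e+05; ε/D = 0.000123; Haaland → f = 0.01752; ΔP_B = f(L/D)(ρV²/2) = 479.5 Pa.
ΔP_A/ΔP_B = 5302/479.5 = 11.1.

ΔP_A/ΔP_B ≈ 11.1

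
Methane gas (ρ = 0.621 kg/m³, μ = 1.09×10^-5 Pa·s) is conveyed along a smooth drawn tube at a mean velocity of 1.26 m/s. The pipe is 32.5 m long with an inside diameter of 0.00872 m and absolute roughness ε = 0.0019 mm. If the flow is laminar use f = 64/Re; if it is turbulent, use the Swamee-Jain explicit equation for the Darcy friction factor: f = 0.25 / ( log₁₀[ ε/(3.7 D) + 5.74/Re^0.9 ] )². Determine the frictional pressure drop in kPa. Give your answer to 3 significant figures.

Reynolds number Re = ρVD/μ = 0.621 · 1.26 · 0.00872 / 1.09e-05 = 626.
Re < 2300 → laminar flow, so f = 64/Re = 64/626 = 0.1022 (the turbulent correlation is not needed).
Darcy-Weisbach: ΔP = f(L/D)(ρV²/2) = 0.1022·(32.5/0.00872)·(0.621·1.26²/2) = 0.1022·3727·0.4929 = 187.8 Pa.
ΔP = 187.8 Pa = 0.188 kPa.

ΔP ≈ 0.188 kPa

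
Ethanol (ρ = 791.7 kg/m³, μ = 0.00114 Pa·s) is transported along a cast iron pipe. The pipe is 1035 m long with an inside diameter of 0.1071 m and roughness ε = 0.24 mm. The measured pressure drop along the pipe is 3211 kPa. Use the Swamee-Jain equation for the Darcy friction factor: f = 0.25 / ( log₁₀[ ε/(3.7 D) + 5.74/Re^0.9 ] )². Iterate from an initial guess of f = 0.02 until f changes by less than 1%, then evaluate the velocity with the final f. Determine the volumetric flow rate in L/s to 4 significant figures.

Rearranging Darcy-Weisbach: V = √(2·ΔP·D/(f·L·ρ)). With ε/D = 0.00024/0.1071 = 0.00224, iterate starting from f = 0.02:
  f = 0.02 → V = √(2·3.211e+06·0.1071/(0.02·1035·791.7)) = 6.478 m/s; Re = ρVD/μ = 4.818e+05; f → 0.02461
  f = 0.02461 → V = 5.84 m/s; Re = 4.344e+05; f → 0.02465
Converged (Δf/f < 1%). With the final f = 0.02465: V = √(2·3.211e+06·0.1071/(0.02465·1035·791.7)) = 5.835 m/s.
Q = V·A = 5.835·(π/4·0.1071²) = 0.05257 m³/s = 52.57 L/s.

Q ≈ 52.57 L/s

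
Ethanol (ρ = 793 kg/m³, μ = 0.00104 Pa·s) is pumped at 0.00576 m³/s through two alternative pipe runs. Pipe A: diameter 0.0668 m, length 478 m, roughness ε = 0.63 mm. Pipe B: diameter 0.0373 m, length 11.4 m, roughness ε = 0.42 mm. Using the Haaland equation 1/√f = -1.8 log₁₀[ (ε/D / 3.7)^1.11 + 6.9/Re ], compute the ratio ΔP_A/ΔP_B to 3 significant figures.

ΔP_A/ΔP_B ≈ 2.16

Pipe A: V = Q/A = 0.00576/0.003505 = 1.644 m/s; Re = 8.371e+04; ε/D = 0.00943; Haaland → f = 0.03793; ΔP_A = f(L/D)(ρV²/2) = 2.907e+05 Pa.
Pipe B: V = Q/A = 0.00576/0.001093 = 5.271 m/s; Re = 1.499e+05; ε/D = 0.0113; Haaland → f = 0.0399; ΔP_B = f(L/D)(ρV²/2) = 1.344e+05 Pa.
ΔP_A/ΔP_B = 2.907e+05/1.344e+05 = 2.16.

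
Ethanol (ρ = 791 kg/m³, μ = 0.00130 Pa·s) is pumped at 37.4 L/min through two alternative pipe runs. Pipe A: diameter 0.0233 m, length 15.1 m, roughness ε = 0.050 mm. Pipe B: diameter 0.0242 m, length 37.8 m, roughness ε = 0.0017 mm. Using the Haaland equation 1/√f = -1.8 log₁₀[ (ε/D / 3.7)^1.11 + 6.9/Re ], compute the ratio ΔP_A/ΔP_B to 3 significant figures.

ΔP_A/ΔP_B ≈ 0.552

Pipe A: V = Q/A = 0.0006233/0.0004264 = 1.462 m/s; Re = 2.073e+04; ε/D = 0.00215; Haaland → f = 0.02958; ΔP_A = f(L/D)(ρV²/2) = 1.62e+04 Pa.
Pipe B: V = Q/A = 0.0006233/0.00046 = 1.355 m/s; Re = 1.995e+04; ε/D = 7.02e-05; Haaland → f = 0.02587; ΔP_B = f(L/D)(ρV²/2) = 2.935e+04 Pa.
ΔP_A/ΔP_B = 1.62e+04/2.935e+04 = 0.552.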